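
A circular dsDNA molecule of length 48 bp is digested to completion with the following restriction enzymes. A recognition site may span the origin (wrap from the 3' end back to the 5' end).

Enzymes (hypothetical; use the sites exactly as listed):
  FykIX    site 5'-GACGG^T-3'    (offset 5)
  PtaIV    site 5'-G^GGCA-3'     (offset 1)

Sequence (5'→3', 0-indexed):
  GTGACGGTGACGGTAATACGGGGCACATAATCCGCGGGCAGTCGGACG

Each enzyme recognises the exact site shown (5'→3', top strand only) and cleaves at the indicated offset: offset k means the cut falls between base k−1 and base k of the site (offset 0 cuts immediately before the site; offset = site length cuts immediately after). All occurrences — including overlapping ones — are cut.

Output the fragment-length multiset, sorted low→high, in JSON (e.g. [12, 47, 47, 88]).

Per-enzyme occurrences:
  FykIX (GACGGT, off=5): starts [2, 8, 44] → cuts [1, 7, 13]
  PtaIV (GGGCA, off=1): starts [20, 35] → cuts [21, 36]

All cut coordinates (distinct, sorted): [1, 7, 13, 21, 36]

Fragments:
  1→7: 6 bp
  7→13: 6 bp
  13→21: 8 bp
  21→36: 15 bp
  36→1 (wrap): 48-36+1 = 13 bp

[6,6,8,13,15]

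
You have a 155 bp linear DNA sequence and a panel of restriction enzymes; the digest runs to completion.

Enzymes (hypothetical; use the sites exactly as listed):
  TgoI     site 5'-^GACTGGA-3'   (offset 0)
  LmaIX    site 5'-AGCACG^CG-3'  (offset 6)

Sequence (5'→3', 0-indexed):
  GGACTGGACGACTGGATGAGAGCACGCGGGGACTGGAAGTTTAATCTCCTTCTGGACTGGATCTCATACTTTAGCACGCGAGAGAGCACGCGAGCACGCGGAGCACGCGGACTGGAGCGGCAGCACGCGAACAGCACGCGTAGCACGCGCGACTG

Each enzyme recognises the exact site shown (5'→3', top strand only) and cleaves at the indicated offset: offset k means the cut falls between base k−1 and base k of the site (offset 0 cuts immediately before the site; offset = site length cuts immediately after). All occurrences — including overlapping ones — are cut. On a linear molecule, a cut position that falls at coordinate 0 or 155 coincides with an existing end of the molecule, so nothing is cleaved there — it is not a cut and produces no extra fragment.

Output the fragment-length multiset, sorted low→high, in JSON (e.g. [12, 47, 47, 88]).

Site scan:
  TgoI (GACTGGA, off=0): starts [1, 9, 30, 54, 109] → cuts [1, 9, 30, 54, 109]
  LmaIX (AGCACGCG, off=6): starts [20, 72, 84, 92, 101, 121, 132, 141] → cuts [26, 78, 90, 98, 107, 127, 138, 147]

All cut coordinates (distinct, sorted): [1, 9, 26, 30, 54, 78, 90, 98, 107, 109, 127, 138, 147]

Fragments:
  [0,1): 1 bp
  [1,9): 8 bp
  [9,26): 17 bp
  [26,30): 4 bp
  [30,54): 24 bp
  [54,78): 24 bp
  [78,90): 12 bp
  [90,98): 8 bp
  [98,107): 9 bp
  [107,109): 2 bp
  [109,127): 18 bp
  [127,138): 11 bp
  [138,147): 9 bp
  [147,155): 8 bp

[1,2,4,8,8,8,9,9,11,12,17,18,24,24]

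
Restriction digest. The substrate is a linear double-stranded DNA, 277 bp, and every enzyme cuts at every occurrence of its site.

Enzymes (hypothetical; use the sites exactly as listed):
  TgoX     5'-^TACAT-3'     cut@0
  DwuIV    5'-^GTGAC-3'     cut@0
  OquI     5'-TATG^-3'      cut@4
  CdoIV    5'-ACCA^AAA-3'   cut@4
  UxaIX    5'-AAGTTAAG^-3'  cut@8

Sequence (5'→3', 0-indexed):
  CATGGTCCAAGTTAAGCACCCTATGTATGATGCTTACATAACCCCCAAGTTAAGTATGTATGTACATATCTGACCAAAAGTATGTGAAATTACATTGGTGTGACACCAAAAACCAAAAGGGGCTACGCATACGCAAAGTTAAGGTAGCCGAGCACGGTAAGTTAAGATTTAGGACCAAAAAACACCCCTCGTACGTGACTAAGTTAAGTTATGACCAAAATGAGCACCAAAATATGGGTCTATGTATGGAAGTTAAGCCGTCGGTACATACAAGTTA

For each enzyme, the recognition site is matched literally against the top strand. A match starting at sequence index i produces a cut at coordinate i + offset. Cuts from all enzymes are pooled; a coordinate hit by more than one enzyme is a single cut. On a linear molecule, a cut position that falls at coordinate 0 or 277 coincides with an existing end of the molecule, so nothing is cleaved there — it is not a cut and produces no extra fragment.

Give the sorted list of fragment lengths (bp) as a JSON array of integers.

Site scan:
  TgoX TACAT/0: at [34, 62, 90, 264] ⇒ [34, 62, 90, 264]
  DwuIV GTGAC/0: at [99, 194] ⇒ [99, 194]
  OquI TATG/4: at [21, 25, 54, 58, 80, 209, 232, 240, 244] ⇒ [25, 29, 58, 62, 84, 213, 236, 244, 248]
  CdoIV ACCAAAA/4: at [72, 104, 111, 173, 213, 225] ⇒ [76, 108, 115, 177, 217, 229]
  UxaIX AAGTTAAG/8: at [8, 46, 135, 158, 200, 249] ⇒ [16, 54, 143, 166, 208, 257]

All cut coordinates (distinct, sorted): [16, 25, 29, 34, 54, 58, 62, 76, 84, 90, 99, 108, 115, 143, 166, 177, 194, 208, 213, 217, 229, 236, 244, 248, 257, 264]

Fragment lengths:
  [0,16): 16 bp
  [16,25): 9 bp
  [25,29): 4 bp
  [29,34): 5 bp
  [34,54): 20 bp
  [54,58): 4 bp
  [58,62): 4 bp
  [62,76): 14 bp
  [76,84): 8 bp
  [84,90): 6 bp
  [90,99): 9 bp
  [99,108): 9 bp
  [108,115): 7 bp
  [115,143): 28 bp
  [143,166): 23 bp
  [166,177): 11 bp
  [177,194): 17 bp
  [194,208): 14 bp
  [208,213): 5 bp
  [213,217): 4 bp
  [217,229): 12 bp
  [229,236): 7 bp
  [236,244): 8 bp
  [244,248): 4 bp
  [248,257): 9 bp
  [257,264): 7 bp
  [264,277): 13 bp

[4,4,4,4,4,5,5,6,7,7,7,8,8,9,9,9,9,11,12,13,14,14,16,17,20,23,28]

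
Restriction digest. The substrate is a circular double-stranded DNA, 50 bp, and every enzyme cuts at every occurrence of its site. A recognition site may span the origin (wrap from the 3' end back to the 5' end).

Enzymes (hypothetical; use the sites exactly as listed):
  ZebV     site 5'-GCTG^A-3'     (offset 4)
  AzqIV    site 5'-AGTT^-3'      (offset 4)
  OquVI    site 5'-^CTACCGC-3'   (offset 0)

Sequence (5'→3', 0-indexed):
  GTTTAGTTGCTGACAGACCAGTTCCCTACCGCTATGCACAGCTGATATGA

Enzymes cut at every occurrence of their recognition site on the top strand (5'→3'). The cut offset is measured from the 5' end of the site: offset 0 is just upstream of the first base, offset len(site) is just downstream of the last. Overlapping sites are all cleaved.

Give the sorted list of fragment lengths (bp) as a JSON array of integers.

Scan for sites:
  ZebV (GCTGA, off=4): starts [8, 40] → cuts [12, 44]
  AzqIV (AGTT, off=4): starts [4, 19, 49] → cuts [3, 8, 23]
  OquVI (CTACCGC, off=0): starts [25] → cuts [25]

Pooled cuts: [3, 8, 12, 23, 25, 44]

Fragment lengths:
  3→8: 5 bp
  8→12: 4 bp
  12→23: 11 bp
  23→25: 2 bp
  25→44: 19 bp
  44→3 (wrap): 50-44+3 = 9 bp

[2,4,5,9,11,19]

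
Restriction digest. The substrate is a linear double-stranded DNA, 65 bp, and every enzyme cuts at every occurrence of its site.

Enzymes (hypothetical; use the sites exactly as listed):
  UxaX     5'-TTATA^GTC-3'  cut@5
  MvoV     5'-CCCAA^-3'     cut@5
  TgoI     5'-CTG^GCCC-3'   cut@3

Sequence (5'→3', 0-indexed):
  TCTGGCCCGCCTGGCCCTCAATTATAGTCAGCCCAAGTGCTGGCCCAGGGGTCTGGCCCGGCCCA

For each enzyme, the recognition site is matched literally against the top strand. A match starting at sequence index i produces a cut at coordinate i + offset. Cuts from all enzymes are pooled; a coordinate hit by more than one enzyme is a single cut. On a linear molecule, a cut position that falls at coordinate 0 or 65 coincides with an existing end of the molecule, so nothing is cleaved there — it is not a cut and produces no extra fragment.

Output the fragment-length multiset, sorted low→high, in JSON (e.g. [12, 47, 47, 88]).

Per-enzyme occurrences:
  UxaX (TTATAGTC, off=5): starts [21] → cuts [26]
  MvoV (CCCAA, off=5): starts [31] → cuts [36]
  TgoI (CTGGCCC, off=3): starts [1, 10, 39, 52] → cuts [4, 13, 42, 55]

Pooled cuts: [4, 13, 26, 36, 42, 55]

Fragment lengths:
  [0,4): 4 bp
  [4,13): 9 bp
  [13,26): 13 bp
  [26,36): 10 bp
  [36,42): 6 bp
  [42,55): 13 bp
  [55,65): 10 bp

[4,6,9,10,10,13,13]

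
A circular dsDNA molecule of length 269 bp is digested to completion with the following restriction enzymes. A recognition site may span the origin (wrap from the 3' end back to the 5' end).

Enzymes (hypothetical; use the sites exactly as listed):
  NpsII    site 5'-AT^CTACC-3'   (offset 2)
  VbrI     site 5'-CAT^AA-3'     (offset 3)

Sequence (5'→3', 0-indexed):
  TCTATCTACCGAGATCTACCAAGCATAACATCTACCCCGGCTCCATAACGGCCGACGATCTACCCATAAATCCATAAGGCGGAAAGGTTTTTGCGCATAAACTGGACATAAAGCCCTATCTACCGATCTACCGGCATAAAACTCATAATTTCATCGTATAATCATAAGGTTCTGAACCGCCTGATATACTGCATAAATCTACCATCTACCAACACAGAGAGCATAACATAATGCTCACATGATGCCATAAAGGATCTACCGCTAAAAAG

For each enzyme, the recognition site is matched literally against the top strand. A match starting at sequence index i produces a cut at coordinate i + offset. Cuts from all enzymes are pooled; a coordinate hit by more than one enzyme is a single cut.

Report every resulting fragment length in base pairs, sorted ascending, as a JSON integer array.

Per-enzyme occurrences:
  NpsII (ATCTACC, off=2): starts [3, 13, 29, 57, 117, 125, 196, 203, 253] → cuts [5, 15, 31, 59, 119, 127, 198, 205, 255]
  VbrI (CATAA, off=3): starts [23, 43, 64, 72, 95, 106, 134, 143, 162, 191, 221, 226, 245] → cuts [26, 46, 67, 75, 98, 109, 137, 146, 165, 194, 224, 229, 248]

Pooled cuts: [5, 15, 26, 31, 46, 59, 67, 75, 98, 109, 119, 127, 137, 146, 165, 194, 198, 205, 224, 229, 248, 255]

Fragment lengths:
  5→15: 10 bp
  15→26: 11 bp
  26→31: 5 bp
  31→46: 15 bp
  46→59: 13 bp
  59→67: 8 bp
  67→75: 8 bp
  75→98: 23 bp
  98→109: 11 bp
  109→119: 10 bp
  119→127: 8 bp
  127→137: 10 bp
  137→146: 9 bp
  146→165: 19 bp
  165→194: 29 bp
  194→198: 4 bp
  198→205: 7 bp
  205→224: 19 bp
  224→229: 5 bp
  229→248: 19 bp
  248→255: 7 bp
  255→5 (wrap): 269-255+5 = 19 bp

[4,5,5,7,7,8,8,8,9,10,10,10,11,11,13,15,19,19,19,19,23,29]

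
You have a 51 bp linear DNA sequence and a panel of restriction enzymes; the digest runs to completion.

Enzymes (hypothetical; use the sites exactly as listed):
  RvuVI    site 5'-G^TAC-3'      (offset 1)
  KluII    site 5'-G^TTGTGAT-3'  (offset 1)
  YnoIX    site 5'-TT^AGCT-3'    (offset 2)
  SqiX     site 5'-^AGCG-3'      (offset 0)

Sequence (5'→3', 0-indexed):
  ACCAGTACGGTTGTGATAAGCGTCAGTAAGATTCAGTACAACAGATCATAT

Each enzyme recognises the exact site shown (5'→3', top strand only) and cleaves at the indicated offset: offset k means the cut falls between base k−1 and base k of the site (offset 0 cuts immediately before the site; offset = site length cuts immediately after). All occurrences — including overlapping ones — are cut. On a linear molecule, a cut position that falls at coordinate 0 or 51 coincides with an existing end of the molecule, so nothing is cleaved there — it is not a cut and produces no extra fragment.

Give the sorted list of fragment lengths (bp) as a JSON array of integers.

Per-enzyme occurrences:
  RvuVI (GTAC, off=1): starts [4, 35] → cuts [5, 36]
  KluII (GTTGTGAT, off=1): starts [9] → cuts [10]
  YnoIX (TTAGCT, off=2): no sites
  SqiX (AGCG, off=0): starts [18] → cuts [18]

Pooled cuts: [5, 10, 18, 36]

Fragments:
  [0,5): 5 bp
  [5,10): 5 bp
  [10,18): 8 bp
  [18,36): 18 bp
  [36,51): 15 bp

[5,5,8,15,18]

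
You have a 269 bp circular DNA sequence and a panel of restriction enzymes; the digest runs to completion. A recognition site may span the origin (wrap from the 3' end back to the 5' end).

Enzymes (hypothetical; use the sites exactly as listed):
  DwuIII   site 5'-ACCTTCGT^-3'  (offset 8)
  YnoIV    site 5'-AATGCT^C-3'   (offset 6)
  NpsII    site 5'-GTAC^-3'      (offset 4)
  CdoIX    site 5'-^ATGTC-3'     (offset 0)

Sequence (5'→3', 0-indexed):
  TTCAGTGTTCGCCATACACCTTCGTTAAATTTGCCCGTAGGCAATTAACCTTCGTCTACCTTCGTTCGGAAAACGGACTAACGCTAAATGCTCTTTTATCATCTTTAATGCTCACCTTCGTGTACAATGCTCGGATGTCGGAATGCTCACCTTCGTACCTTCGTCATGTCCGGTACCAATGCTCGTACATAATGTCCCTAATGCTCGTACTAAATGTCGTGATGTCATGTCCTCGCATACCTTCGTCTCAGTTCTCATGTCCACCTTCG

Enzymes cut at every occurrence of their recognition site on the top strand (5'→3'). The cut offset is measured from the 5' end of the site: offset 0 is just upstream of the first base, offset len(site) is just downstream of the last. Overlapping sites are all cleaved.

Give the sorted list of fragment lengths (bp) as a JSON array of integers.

[1,2,3,3,3,4,5,5,5,6,6,7,8,9,9,10,10,11,13,14,14,20,20,24,27,30]

Scan for sites:
  DwuIII (ACCTTCGT, off=8): starts [17, 47, 57, 113, 148, 156, 238, 262] → cuts [1, 25, 55, 65, 121, 156, 164, 246]
  YnoIV (AATGCTC, off=6): starts [86, 106, 125, 141, 177, 199] → cuts [92, 112, 131, 147, 183, 205]
  NpsII (GTAC, off=4): starts [121, 154, 172, 184, 206] → cuts [125, 158, 176, 188, 210]
  CdoIX (ATGTC, off=0): starts [134, 165, 191, 213, 221, 226, 256] → cuts [134, 165, 191, 213, 221, 226, 256]

Pooled cuts: [1, 25, 55, 65, 92, 112, 121, 125, 131, 134, 147, 156, 158, 164, 165, 176, 183, 188, 191, 205, 210, 213, 221, 226, 246, 256]

Fragment lengths:
  1→25: 24 bp
  25→55: 30 bp
  55→65: 10 bp
  65→92: 27 bp
  92→112: 20 bp
  112→121: 9 bp
  121→125: 4 bp
  125→131: 6 bp
  131→134: 3 bp
  134→147: 13 bp
  147→156: 9 bp
  156→158: 2 bp
  158→164: 6 bp
  164→165: 1 bp
  165→176: 11 bp
  176→183: 7 bp
  183→188: 5 bp
  188→191: 3 bp
  191→205: 14 bp
  205→210: 5 bp
  210→213: 3 bp
  213→221: 8 bp
  221→226: 5 bp
  226→246: 20 bp
  246→256: 10 bp
  256→1 (wrap): 269-256+1 = 14 bp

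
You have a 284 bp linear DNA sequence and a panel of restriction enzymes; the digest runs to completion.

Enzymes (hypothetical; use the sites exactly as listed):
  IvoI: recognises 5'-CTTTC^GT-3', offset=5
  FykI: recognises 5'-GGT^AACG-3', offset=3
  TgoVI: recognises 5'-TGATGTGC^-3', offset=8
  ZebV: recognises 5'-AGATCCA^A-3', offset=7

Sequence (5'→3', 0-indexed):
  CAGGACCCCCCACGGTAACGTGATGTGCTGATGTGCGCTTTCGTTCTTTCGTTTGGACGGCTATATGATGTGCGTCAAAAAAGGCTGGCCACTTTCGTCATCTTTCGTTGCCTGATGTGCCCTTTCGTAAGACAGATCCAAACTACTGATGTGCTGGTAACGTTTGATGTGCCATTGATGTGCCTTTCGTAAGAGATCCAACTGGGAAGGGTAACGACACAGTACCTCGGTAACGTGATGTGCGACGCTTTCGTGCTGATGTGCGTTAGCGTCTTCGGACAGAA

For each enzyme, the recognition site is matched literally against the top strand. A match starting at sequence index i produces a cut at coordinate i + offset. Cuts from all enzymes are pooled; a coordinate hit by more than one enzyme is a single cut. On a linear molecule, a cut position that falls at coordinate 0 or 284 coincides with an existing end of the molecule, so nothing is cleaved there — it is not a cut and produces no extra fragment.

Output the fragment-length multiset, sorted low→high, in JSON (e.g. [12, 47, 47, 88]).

[4,5,6,6,8,8,9,10,11,12,12,12,12,12,14,14,14,14,16,19,20,23,23]

Per-enzyme occurrences:
  IvoI CTTTCGT/5: at [37, 45, 91, 101, 121, 183, 247] ⇒ [42, 50, 96, 106, 126, 188, 252]
  FykI GGTAACG/3: at [13, 155, 209, 228] ⇒ [16, 158, 212, 231]
  TgoVI TGATGTGC/8: at [20, 28, 65, 112, 146, 164, 175, 235, 256] ⇒ [28, 36, 73, 120, 154, 172, 183, 243, 264]
  ZebV AGATCCAA/7: at [133, 193] ⇒ [140, 200]

Pooled cuts: [16, 28, 36, 42, 50, 73, 96, 106, 120, 126, 140, 154, 158, 172, 183, 188, 200, 212, 231, 243, 252, 264]

Fragment lengths:
  [0,16): 16 bp
  [16,28): 12 bp
  [28,36): 8 bp
  [36,42): 6 bp
  [42,50): 8 bp
  [50,73): 23 bp
  [73,96): 23 bp
  [96,106): 10 bp
  [106,120): 14 bp
  [120,126): 6 bp
  [126,140): 14 bp
  [140,154): 14 bp
  [154,158): 4 bp
  [158,172): 14 bp
  [172,183): 11 bp
  [183,188): 5 bp
  [188,200): 12 bp
  [200,212): 12 bp
  [212,231): 19 bp
  [231,243): 12 bp
  [243,252): 9 bp
  [252,264): 12 bp
  [264,284): 20 bp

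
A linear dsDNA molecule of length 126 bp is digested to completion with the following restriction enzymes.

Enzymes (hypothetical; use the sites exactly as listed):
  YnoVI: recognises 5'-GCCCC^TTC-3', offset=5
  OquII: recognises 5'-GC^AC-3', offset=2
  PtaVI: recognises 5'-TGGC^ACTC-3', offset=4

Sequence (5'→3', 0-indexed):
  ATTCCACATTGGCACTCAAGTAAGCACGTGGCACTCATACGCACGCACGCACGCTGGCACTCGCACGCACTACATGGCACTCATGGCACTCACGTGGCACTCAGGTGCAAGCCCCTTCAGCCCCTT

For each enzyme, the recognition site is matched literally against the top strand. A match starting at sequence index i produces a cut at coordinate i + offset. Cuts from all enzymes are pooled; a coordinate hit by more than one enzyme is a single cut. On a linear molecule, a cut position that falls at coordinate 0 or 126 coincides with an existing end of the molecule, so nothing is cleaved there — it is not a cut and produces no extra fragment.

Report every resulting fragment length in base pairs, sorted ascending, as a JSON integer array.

Site scan:
  YnoVI GCCCCTTC/5: at [110] ⇒ [115]
  OquII GCAC/2: at [11, 23, 30, 40, 44, 48, 56, 62, 66, 76, 85, 96] ⇒ [13, 25, 32, 42, 46, 50, 58, 64, 68, 78, 87, 98]
  PtaVI TGGCACTC/4: at [9, 28, 54, 74, 83, 94] ⇒ [13, 32, 58, 78, 87, 98]

All cut coordinates (distinct, sorted): [13, 25, 32, 42, 46, 50, 58, 64, 68, 78, 87, 98, 115]

Fragments:
  [0,13): 13 bp
  [13,25): 12 bp
  [25,32): 7 bp
  [32,42): 10 bp
  [42,46): 4 bp
  [46,50): 4 bp
  [50,58): 8 bp
  [58,64): 6 bp
  [64,68): 4 bp
  [68,78): 10 bp
  [78,87): 9 bp
  [87,98): 11 bp
  [98,115): 17 bp
  [115,126): 11 bp

[4,4,4,6,7,8,9,10,10,11,11,12,13,17]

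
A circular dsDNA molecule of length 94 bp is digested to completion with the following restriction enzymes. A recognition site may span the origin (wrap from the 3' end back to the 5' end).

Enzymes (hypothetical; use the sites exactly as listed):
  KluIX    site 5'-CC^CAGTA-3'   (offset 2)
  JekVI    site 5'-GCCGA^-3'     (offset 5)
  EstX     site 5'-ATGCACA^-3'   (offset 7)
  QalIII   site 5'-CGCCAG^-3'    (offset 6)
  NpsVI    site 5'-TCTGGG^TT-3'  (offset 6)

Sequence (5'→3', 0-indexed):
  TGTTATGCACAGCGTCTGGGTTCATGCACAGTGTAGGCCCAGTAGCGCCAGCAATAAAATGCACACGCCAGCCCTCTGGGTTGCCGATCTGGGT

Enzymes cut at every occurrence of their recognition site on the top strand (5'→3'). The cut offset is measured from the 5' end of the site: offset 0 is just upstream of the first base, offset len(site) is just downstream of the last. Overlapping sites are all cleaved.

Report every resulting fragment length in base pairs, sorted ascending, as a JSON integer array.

Per-enzyme occurrences:
  KluIX (CCCAGTA, off=2): starts [37] → cuts [39]
  JekVI (GCCGA, off=5): starts [82] → cuts [87]
  EstX (ATGCACA, off=7): starts [4, 23, 58] → cuts [11, 30, 65]
  QalIII (CGCCAG, off=6): starts [45, 65] → cuts [51, 71]
  NpsVI (TCTGGGTT, off=6): starts [14, 74, 87] → cuts [20, 80, 93]

All cut coordinates (distinct, sorted): [11, 20, 30, 39, 51, 65, 71, 80, 87, 93]

Fragments:
  11→20: 9 bp
  20→30: 10 bp
  30→39: 9 bp
  39→51: 12 bp
  51→65: 14 bp
  65→71: 6 bp
  71→80: 9 bp
  80→87: 7 bp
  87→93: 6 bp
  93→11 (wrap): 94-93+11 = 12 bp

[6,6,7,9,9,9,10,12,12,14]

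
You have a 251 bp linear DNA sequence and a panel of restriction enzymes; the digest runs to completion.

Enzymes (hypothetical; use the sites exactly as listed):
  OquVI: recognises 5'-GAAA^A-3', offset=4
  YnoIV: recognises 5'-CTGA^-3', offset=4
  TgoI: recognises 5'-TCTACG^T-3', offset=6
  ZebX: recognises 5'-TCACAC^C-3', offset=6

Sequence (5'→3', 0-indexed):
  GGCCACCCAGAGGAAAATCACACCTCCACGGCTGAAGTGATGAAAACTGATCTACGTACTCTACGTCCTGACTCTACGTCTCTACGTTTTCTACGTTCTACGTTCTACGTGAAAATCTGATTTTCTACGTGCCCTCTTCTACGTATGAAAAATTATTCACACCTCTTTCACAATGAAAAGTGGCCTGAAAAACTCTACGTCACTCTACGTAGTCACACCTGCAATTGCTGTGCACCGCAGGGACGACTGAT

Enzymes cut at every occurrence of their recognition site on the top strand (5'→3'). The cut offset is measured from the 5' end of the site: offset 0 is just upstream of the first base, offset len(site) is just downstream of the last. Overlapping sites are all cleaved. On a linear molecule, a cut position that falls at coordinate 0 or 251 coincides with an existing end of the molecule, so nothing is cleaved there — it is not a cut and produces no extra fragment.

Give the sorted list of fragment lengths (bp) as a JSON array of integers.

Site scan:
  OquVI (GAAAA, off=4): starts [12, 41, 110, 146, 174, 186] → cuts [16, 45, 114, 150, 178, 190]
  YnoIV (CTGA, off=4): starts [31, 46, 67, 116, 184, 246] → cuts [35, 50, 71, 120, 188, 250]
  TgoI (TCTACGT, off=6): starts [50, 59, 72, 80, 89, 96, 103, 123, 137, 193, 203] → cuts [56, 65, 78, 86, 95, 102, 109, 129, 143, 199, 209]
  ZebX (TCACACC, off=6): starts [17, 156, 212] → cuts [23, 162, 218]

Pooled cuts: [16, 23, 35, 45, 50, 56, 65, 71, 78, 86, 95, 102, 109, 114, 120, 129, 143, 150, 162, 178, 188, 190, 199, 209, 218, 250]

Fragments:
  [0,16): 16 bp
  [16,23): 7 bp
  [23,35): 12 bp
  [35,45): 10 bp
  [45,50): 5 bp
  [50,56): 6 bp
  [56,65): 9 bp
  [65,71): 6 bp
  [71,78): 7 bp
  [78,86): 8 bp
  [86,95): 9 bp
  [95,102): 7 bp
  [102,109): 7 bp
  [109,114): 5 bp
  [114,120): 6 bp
  [120,129): 9 bp
  [129,143): 14 bp
  [143,150): 7 bp
  [150,162): 12 bp
  [162,178): 16 bp
  [178,188): 10 bp
  [188,190): 2 bp
  [190,199): 9 bp
  [199,209): 10 bp
  [209,218): 9 bp
  [218,250): 32 bp
  [250,251): 1 bp

[1,2,5,5,6,6,6,7,7,7,7,7,8,9,9,9,9,9,10,10,10,12,12,14,16,16,32]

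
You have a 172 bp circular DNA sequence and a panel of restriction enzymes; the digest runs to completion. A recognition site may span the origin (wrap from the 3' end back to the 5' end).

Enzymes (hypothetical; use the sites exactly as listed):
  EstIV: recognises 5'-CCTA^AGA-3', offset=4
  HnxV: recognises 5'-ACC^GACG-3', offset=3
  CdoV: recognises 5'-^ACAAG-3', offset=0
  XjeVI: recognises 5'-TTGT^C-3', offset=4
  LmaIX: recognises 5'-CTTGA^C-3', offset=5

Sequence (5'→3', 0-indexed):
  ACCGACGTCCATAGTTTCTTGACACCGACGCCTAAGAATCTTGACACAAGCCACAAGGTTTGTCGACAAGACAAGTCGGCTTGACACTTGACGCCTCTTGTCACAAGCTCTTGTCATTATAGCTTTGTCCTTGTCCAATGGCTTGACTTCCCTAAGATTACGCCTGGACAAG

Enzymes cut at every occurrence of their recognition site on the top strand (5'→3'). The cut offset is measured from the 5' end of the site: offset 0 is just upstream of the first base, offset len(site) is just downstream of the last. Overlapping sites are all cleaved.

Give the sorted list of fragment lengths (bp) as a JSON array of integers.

Per-enzyme occurrences:
  EstIV (CCTAAGA, off=4): starts [30, 150] → cuts [34, 154]
  HnxV (ACCGACG, off=3): starts [0, 23] → cuts [3, 26]
  CdoV (ACAAG, off=0): starts [45, 52, 65, 70, 102, 167] → cuts [45, 52, 65, 70, 102, 167]
  XjeVI (TTGTC, off=4): starts [59, 97, 110, 124, 130] → cuts [63, 101, 114, 128, 134]
  LmaIX (CTTGAC, off=5): starts [17, 39, 79, 86, 141] → cuts [22, 44, 84, 91, 146]

All cut coordinates (distinct, sorted): [3, 22, 26, 34, 44, 45, 52, 63, 65, 70, 84, 91, 101, 102, 114, 128, 134, 146, 154, 167]

Fragment lengths:
  3→22: 19 bp
  22→26: 4 bp
  26→34: 8 bp
  34→44: 10 bp
  44→45: 1 bp
  45→52: 7 bp
  52→63: 11 bp
  63→65: 2 bp
  65→70: 5 bp
  70→84: 14 bp
  84→91: 7 bp
  91→101: 10 bp
  101→102: 1 bp
  102→114: 12 bp
  114→128: 14 bp
  128→134: 6 bp
  134→146: 12 bp
  146→154: 8 bp
  154→167: 13 bp
  167→3 (wrap): 172-167+3 = 8 bp

[1,1,2,4,5,6,7,7,8,8,8,10,10,11,12,12,13,14,14,19]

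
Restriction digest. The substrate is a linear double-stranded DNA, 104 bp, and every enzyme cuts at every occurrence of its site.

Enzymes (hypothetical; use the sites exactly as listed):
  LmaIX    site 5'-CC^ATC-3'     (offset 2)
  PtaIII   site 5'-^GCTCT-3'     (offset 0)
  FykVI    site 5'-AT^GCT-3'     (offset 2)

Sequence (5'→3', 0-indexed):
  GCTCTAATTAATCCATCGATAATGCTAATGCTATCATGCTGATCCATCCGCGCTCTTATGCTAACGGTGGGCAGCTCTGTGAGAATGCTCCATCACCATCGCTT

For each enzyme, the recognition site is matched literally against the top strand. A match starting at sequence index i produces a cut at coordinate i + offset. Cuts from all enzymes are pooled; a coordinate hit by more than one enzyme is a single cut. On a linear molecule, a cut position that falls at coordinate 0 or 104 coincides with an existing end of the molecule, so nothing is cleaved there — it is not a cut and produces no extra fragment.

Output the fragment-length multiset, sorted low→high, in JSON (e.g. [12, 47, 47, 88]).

Per-enzyme occurrences:
  LmaIX CCATC/2: at [12, 43, 89, 95] ⇒ [14, 45, 91, 97]
  PtaIII GCTCT/0: at [0, 51, 73] ⇒ [51, 73] (position 0 is a terminus of the linear molecule — no cut)
  FykVI ATGCT/2: at [21, 27, 35, 57, 84] ⇒ [23, 29, 37, 59, 86]

All cut coordinates (distinct, sorted): [14, 23, 29, 37, 45, 51, 59, 73, 86, 91, 97]

Fragments:
  [0,14): 14 bp
  [14,23): 9 bp
  [23,29): 6 bp
  [29,37): 8 bp
  [37,45): 8 bp
  [45,51): 6 bp
  [51,59): 8 bp
  [59,73): 14 bp
  [73,86): 13 bp
  [86,91): 5 bp
  [91,97): 6 bp
  [97,104): 7 bp

[5,6,6,6,7,8,8,8,9,13,14,14]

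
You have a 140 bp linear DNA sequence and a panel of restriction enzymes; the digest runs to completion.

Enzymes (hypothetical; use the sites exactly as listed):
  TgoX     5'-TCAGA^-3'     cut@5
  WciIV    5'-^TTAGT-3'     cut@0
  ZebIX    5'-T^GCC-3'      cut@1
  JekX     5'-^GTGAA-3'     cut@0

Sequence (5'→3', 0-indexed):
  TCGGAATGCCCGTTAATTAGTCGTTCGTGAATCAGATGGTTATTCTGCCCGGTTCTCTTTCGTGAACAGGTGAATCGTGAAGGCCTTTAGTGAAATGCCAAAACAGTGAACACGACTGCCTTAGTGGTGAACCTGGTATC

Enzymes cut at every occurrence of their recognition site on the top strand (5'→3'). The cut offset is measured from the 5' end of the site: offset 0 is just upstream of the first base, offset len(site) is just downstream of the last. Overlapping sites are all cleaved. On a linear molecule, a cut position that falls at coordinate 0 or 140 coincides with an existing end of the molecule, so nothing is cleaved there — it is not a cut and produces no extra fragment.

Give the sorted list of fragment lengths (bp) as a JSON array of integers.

Site scan:
  TgoX TCAGA/5: at [31] ⇒ [36]
  WciIV TTAGT/0: at [16, 86, 120] ⇒ [16, 86, 120]
  ZebIX TGCC/1: at [6, 45, 95, 116] ⇒ [7, 46, 96, 117]
  JekX GTGAA/0: at [26, 61, 69, 76, 89, 105, 126] ⇒ [26, 61, 69, 76, 89, 105, 126]

All cut coordinates (distinct, sorted): [7, 16, 26, 36, 46, 61, 69, 76, 86, 89, 96, 105, 117, 120, 126]

Fragments:
  [0,7): 7 bp
  [7,16): 9 bp
  [16,26): 10 bp
  [26,36): 10 bp
  [36,46): 10 bp
  [46,61): 15 bp
  [61,69): 8 bp
  [69,76): 7 bp
  [76,86): 10 bp
  [86,89): 3 bp
  [89,96): 7 bp
  [96,105): 9 bp
  [105,117): 12 bp
  [117,120): 3 bp
  [120,126): 6 bp
  [126,140): 14 bp

[3,3,6,7,7,7,8,9,9,10,10,10,10,12,14,15]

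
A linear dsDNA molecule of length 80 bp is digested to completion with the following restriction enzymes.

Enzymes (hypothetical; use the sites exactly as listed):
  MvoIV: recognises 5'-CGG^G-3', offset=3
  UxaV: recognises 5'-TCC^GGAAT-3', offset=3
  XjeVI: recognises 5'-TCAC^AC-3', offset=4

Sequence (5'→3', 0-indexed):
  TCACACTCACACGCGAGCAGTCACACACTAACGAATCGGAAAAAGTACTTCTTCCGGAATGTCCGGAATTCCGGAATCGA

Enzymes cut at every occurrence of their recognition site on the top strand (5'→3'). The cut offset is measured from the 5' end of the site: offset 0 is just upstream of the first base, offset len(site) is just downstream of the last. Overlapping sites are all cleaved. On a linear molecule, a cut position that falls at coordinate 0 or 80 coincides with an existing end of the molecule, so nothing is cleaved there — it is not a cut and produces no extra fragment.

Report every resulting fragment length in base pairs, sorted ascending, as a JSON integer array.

[4,6,8,8,9,14,31]

Site scan:
  MvoIV (CGGG, off=3): no sites
  UxaV TCCGGAAT/3: at [52, 61, 69] ⇒ [55, 64, 72]
  XjeVI TCACAC/4: at [0, 6, 20] ⇒ [4, 10, 24]

Pooled cuts: [4, 10, 24, 55, 64, 72]

Fragment lengths:
  [0,4): 4 bp
  [4,10): 6 bp
  [10,24): 14 bp
  [24,55): 31 bp
  [55,64): 9 bp
  [64,72): 8 bp
  [72,80): 8 bp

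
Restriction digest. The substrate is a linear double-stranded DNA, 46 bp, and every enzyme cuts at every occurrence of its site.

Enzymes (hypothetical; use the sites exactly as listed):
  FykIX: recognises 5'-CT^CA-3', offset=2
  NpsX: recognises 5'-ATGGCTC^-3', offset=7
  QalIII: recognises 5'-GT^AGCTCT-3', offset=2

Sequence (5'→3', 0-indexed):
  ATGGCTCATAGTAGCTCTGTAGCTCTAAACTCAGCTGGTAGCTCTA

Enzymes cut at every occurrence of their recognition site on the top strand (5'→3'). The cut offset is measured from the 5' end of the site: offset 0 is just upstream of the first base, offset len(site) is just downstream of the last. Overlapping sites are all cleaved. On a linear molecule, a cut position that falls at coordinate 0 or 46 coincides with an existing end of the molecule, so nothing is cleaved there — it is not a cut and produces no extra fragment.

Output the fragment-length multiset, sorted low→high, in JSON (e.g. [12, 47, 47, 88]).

Per-enzyme occurrences:
  FykIX CTCA/2: at [4, 29] ⇒ [6, 31]
  NpsX ATGGCTC/7: at [0] ⇒ [7]
  QalIII GTAGCTCT/2: at [10, 18, 37] ⇒ [12, 20, 39]

All cut coordinates (distinct, sorted): [6, 7, 12, 20, 31, 39]

Fragment lengths:
  [0,6): 6 bp
  [6,7): 1 bp
  [7,12): 5 bp
  [12,20): 8 bp
  [20,31): 11 bp
  [31,39): 8 bp
  [39,46): 7 bp

[1,5,6,7,8,8,11]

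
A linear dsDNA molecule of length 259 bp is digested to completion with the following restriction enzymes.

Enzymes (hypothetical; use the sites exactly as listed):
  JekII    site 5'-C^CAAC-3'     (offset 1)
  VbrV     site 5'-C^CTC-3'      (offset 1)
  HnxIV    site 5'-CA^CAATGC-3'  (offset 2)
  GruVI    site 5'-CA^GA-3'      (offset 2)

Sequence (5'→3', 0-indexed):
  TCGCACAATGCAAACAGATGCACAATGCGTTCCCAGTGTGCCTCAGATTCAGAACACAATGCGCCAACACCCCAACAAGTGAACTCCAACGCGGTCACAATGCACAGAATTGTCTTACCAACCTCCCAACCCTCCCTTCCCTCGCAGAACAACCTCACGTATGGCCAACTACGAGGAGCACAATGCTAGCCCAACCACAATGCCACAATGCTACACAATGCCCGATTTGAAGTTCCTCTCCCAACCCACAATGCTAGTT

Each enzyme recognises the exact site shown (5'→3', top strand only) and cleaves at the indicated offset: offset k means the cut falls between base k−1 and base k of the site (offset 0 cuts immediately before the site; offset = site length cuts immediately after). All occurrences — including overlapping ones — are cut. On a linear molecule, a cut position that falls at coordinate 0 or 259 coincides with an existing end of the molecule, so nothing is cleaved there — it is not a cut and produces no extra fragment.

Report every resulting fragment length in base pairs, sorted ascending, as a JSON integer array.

[4,4,4,5,5,5,6,6,6,6,6,7,7,8,8,8,9,9,10,11,11,11,11,12,12,14,15,19,20]

Per-enzyme occurrences:
  JekII CCAAC/1: at [63, 71, 85, 117, 125, 164, 190, 240] ⇒ [64, 72, 86, 118, 126, 165, 191, 241]
  VbrV CCTC/1: at [40, 121, 130, 139, 152, 234] ⇒ [41, 122, 131, 140, 153, 235]
  HnxIV CACAATGC/2: at [3, 20, 54, 95, 178, 195, 203, 213, 246] ⇒ [5, 22, 56, 97, 180, 197, 205, 215, 248]
  GruVI CAGA/2: at [14, 43, 49, 104, 144] ⇒ [16, 45, 51, 106, 146]

Pooled cuts: [5, 16, 22, 41, 45, 51, 56, 64, 72, 86, 97, 106, 118, 122, 126, 131, 140, 146, 153, 165, 180, 191, 197, 205, 215, 235, 241, 248]

Fragments:
  [0,5): 5 bp
  [5,16): 11 bp
  [16,22): 6 bp
  [22,41): 19 bp
  [41,45): 4 bp
  [45,51): 6 bp
  [51,56): 5 bp
  [56,64): 8 bp
  [64,72): 8 bp
  [72,86): 14 bp
  [86,97): 11 bp
  [97,106): 9 bp
  [106,118): 12 bp
  [118,122): 4 bp
  [122,126): 4 bp
  [126,131): 5 bp
  [131,140): 9 bp
  [140,146): 6 bp
  [146,153): 7 bp
  [153,165): 12 bp
  [165,180): 15 bp
  [180,191): 11 bp
  [191,197): 6 bp
  [197,205): 8 bp
  [205,215): 10 bp
  [215,235): 20 bp
  [235,241): 6 bp
  [241,248): 7 bp
  [248,259): 11 bp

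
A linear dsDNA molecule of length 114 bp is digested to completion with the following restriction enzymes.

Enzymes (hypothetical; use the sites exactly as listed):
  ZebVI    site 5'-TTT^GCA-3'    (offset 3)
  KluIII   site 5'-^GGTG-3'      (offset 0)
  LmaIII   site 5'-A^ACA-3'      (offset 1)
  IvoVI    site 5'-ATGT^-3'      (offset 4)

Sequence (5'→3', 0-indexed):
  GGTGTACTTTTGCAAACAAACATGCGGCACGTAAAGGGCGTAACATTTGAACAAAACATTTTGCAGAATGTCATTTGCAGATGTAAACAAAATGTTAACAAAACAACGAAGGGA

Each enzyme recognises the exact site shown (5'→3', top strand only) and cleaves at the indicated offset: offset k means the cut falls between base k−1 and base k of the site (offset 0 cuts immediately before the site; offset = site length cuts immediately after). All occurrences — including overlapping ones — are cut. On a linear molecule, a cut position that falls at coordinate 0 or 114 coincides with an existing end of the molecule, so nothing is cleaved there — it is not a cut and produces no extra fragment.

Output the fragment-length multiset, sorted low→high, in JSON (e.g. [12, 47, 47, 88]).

Scan for sites:
  ZebVI (TTTGCA, off=3): starts [8, 59, 73] → cuts [11, 62, 76]
  KluIII (GGTG, off=0): starts [0] → cuts [] (position 0 is a terminus of the linear molecule — no cut)
  LmaIII (AACA, off=1): starts [14, 18, 41, 49, 54, 85, 96, 101] → cuts [15, 19, 42, 50, 55, 86, 97, 102]
  IvoVI (ATGT, off=4): starts [67, 80, 91] → cuts [71, 84, 95]

Pooled cuts: [11, 15, 19, 42, 50, 55, 62, 71, 76, 84, 86, 95, 97, 102]

Fragment lengths:
  [0,11): 11 bp
  [11,15): 4 bp
  [15,19): 4 bp
  [19,42): 23 bp
  [42,50): 8 bp
  [50,55): 5 bp
  [55,62): 7 bp
  [62,71): 9 bp
  [71,76): 5 bp
  [76,84): 8 bp
  [84,86): 2 bp
  [86,95): 9 bp
  [95,97): 2 bp
  [97,102): 5 bp
  [102,114): 12 bp

[2,2,4,4,5,5,5,7,8,8,9,9,11,12,23]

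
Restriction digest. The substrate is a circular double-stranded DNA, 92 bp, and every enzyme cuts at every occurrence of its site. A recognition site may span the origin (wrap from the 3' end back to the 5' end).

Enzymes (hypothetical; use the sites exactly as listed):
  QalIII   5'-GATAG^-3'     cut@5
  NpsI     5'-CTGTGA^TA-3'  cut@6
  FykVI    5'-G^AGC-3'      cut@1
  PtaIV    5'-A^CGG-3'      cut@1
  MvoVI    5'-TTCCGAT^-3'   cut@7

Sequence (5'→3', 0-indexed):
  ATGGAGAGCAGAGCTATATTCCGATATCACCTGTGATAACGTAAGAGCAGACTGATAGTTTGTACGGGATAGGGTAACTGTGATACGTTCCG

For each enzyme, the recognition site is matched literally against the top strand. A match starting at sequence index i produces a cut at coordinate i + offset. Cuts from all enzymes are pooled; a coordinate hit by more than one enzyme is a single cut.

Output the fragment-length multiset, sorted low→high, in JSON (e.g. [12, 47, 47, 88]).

Per-enzyme occurrences:
  QalIII (GATAG, off=5): starts [53, 67] → cuts [58, 72]
  NpsI (CTGTGATA, off=6): starts [30, 77] → cuts [36, 83]
  FykVI (GAGC, off=1): starts [5, 10, 44] → cuts [6, 11, 45]
  PtaIV (ACGG, off=1): starts [63] → cuts [64]
  MvoVI (TTCCGAT, off=7): starts [18, 87] → cuts [2, 25]

Pooled cuts: [2, 6, 11, 25, 36, 45, 58, 64, 72, 83]

Fragment lengths:
  2→6: 4 bp
  6→11: 5 bp
  11→25: 14 bp
  25→36: 11 bp
  36→45: 9 bp
  45→58: 13 bp
  58→64: 6 bp
  64→72: 8 bp
  72→83: 11 bp
  83→2 (wrap): 92-83+2 = 11 bp

[4,5,6,8,9,11,11,11,13,14]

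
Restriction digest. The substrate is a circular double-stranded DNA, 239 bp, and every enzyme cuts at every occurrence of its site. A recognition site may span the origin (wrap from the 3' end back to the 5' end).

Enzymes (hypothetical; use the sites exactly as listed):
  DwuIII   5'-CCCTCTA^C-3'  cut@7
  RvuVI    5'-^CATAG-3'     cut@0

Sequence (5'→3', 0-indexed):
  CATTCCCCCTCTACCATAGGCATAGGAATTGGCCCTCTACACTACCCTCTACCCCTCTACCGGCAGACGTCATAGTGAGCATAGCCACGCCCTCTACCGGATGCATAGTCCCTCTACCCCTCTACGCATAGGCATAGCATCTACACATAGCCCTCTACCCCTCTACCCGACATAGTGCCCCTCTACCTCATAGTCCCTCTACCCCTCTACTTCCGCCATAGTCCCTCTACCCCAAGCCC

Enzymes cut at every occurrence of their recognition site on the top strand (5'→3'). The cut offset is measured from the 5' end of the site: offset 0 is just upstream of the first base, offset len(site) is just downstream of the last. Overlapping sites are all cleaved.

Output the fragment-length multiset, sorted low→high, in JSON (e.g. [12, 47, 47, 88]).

Site scan:
  DwuIII (CCCTCTAC, off=7): starts [6, 32, 44, 52, 89, 109, 117, 150, 158, 178, 194, 202, 222] → cuts [13, 39, 51, 59, 96, 116, 124, 157, 165, 185, 201, 209, 229]
  RvuVI (CATAG, off=0): starts [14, 20, 70, 79, 103, 126, 132, 145, 170, 188, 216] → cuts [14, 20, 70, 79, 103, 126, 132, 145, 170, 188, 216]

All cut coordinates (distinct, sorted): [13, 14, 20, 39, 51, 59, 70, 79, 96, 103, 116, 124, 126, 132, 145, 157, 165, 170, 185, 188, 201, 209, 216, 229]

Fragment lengths:
  13→14: 1 bp
  14→20: 6 bp
  20→39: 19 bp
  39→51: 12 bp
  51→59: 8 bp
  59→70: 11 bp
  70→79: 9 bp
  79→96: 17 bp
  96→103: 7 bp
  103→116: 13 bp
  116→124: 8 bp
  124→126: 2 bp
  126→132: 6 bp
  132→145: 13 bp
  145→157: 12 bp
  157→165: 8 bp
  165→170: 5 bp
  170→185: 15 bp
  185→188: 3 bp
  188→201: 13 bp
  201→209: 8 bp
  209→216: 7 bp
  216→229: 13 bp
  229→13 (wrap): 239-229+13 = 23 bp

[1,2,3,5,6,6,7,7,8,8,8,8,9,11,12,12,13,13,13,13,15,17,19,23]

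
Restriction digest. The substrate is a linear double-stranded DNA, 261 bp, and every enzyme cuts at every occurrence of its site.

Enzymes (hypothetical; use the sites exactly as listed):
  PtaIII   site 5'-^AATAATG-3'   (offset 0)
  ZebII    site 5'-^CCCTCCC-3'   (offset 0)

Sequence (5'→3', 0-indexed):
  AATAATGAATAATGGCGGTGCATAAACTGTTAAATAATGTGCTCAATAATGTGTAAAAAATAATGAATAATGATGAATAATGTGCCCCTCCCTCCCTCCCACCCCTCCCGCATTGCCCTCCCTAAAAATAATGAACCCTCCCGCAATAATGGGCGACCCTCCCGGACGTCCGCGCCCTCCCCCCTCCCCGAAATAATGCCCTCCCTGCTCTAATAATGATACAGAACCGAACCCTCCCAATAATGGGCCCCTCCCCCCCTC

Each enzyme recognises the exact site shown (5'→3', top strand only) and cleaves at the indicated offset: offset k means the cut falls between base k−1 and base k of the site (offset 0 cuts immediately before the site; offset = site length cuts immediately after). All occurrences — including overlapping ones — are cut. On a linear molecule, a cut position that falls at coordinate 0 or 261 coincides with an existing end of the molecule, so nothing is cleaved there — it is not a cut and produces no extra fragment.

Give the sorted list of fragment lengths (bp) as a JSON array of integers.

[4,4,7,7,7,7,7,9,9,9,10,10,10,10,11,12,12,13,13,13,14,18,20,25]

Scan for sites:
  PtaIII (AATAATG, off=0): starts [0, 7, 32, 44, 58, 65, 75, 126, 144, 191, 211, 238] → cuts [7, 32, 44, 58, 65, 75, 126, 144, 191, 211, 238] (position 0 is a terminus of the linear molecule — no cut)
  ZebII (CCCTCCC, off=0): starts [85, 89, 93, 102, 115, 135, 156, 174, 181, 198, 231, 248] → cuts [85, 89, 93, 102, 115, 135, 156, 174, 181, 198, 231, 248]

All cut coordinates (distinct, sorted): [7, 32, 44, 58, 65, 75, 85, 89, 93, 102, 115, 126, 135, 144, 156, 174, 181, 191, 198, 211, 231, 238, 248]

Fragment lengths:
  [0,7): 7 bp
  [7,32): 25 bp
  [32,44): 12 bp
  [44,58): 14 bp
  [58,65): 7 bp
  [65,75): 10 bp
  [75,85): 10 bp
  [85,89): 4 bp
  [89,93): 4 bp
  [93,102): 9 bp
  [102,115): 13 bp
  [115,126): 11 bp
  [126,135): 9 bp
  [135,144): 9 bp
  [144,156): 12 bp
  [156,174): 18 bp
  [174,181): 7 bp
  [181,191): 10 bp
  [191,198): 7 bp
  [198,211): 13 bp
  [211,231): 20 bp
  [231,238): 7 bp
  [238,248): 10 bp
  [248,261): 13 bp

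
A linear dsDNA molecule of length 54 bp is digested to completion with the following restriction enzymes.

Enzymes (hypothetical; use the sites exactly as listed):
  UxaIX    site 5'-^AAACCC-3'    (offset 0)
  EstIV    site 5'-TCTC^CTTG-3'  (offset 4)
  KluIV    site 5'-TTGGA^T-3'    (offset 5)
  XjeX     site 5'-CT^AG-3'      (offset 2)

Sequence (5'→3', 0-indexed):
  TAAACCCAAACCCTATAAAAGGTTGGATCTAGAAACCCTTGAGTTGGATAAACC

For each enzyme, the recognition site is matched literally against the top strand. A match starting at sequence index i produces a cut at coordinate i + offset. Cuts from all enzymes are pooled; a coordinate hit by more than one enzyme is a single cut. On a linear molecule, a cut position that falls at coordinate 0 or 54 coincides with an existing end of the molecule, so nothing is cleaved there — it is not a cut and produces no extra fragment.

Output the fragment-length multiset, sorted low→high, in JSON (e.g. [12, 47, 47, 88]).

[1,2,3,6,6,16,20]

Per-enzyme occurrences:
  UxaIX (AAACCC, off=0): starts [1, 7, 32] → cuts [1, 7, 32]
  EstIV (TCTCCTTG, off=4): no sites
  KluIV (TTGGAT, off=5): starts [22, 43] → cuts [27, 48]
  XjeX (CTAG, off=2): starts [28] → cuts [30]

All cut coordinates (distinct, sorted): [1, 7, 27, 30, 32, 48]

Fragments:
  [0,1): 1 bp
  [1,7): 6 bp
  [7,27): 20 bp
  [27,30): 3 bp
  [30,32): 2 bp
  [32,48): 16 bp
  [48,54): 6 bp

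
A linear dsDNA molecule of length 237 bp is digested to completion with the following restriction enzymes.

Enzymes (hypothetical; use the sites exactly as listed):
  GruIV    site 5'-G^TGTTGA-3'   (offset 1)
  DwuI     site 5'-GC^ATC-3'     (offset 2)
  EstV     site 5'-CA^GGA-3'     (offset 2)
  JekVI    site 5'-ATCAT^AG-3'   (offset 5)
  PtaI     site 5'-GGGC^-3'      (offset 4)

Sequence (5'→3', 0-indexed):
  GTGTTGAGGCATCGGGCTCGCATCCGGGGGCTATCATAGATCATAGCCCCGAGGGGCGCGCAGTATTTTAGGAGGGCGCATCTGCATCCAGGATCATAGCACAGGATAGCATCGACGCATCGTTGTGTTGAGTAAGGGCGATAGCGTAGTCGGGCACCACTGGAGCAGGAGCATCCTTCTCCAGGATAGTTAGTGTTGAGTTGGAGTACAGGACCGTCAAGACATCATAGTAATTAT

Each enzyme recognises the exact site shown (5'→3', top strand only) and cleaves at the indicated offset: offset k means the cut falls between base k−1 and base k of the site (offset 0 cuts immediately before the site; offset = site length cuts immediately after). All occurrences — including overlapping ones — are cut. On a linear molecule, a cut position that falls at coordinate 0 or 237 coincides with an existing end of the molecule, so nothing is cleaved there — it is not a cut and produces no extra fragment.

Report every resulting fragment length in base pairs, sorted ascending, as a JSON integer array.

Scan for sites:
  GruIV GTGTTGA/1: at [0, 124, 192] ⇒ [1, 125, 193]
  DwuI GCATC/2: at [8, 19, 77, 83, 108, 116, 170] ⇒ [10, 21, 79, 85, 110, 118, 172]
  EstV CAGGA/2: at [88, 101, 165, 181, 208] ⇒ [90, 103, 167, 183, 210]
  JekVI ATCATAG/5: at [32, 39, 92, 223] ⇒ [37, 44, 97, 228]
  PtaI GGGC/4: at [13, 27, 53, 73, 135, 151] ⇒ [17, 31, 57, 77, 139, 155]

Pooled cuts: [1, 10, 17, 21, 31, 37, 44, 57, 77, 79, 85, 90, 97, 103, 110, 118, 125, 139, 155, 167, 172, 183, 193, 210, 228]

Fragments:
  [0,1): 1 bp
  [1,10): 9 bp
  [10,17): 7 bp
  [17,21): 4 bp
  [21,31): 10 bp
  [31,37): 6 bp
  [37,44): 7 bp
  [44,57): 13 bp
  [57,77): 20 bp
  [77,79): 2 bp
  [79,85): 6 bp
  [85,90): 5 bp
  [90,97): 7 bp
  [97,103): 6 bp
  [103,110): 7 bp
  [110,118): 8 bp
  [118,125): 7 bp
  [125,139): 14 bp
  [139,155): 16 bp
  [155,167): 12 bp
  [167,172): 5 bp
  [172,183): 11 bp
  [183,193): 10 bp
  [193,210): 17 bp
  [210,228): 18 bp
  [228,237): 9 bp

[1,2,4,5,5,6,6,6,7,7,7,7,7,8,9,9,10,10,11,12,13,14,16,17,18,20]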